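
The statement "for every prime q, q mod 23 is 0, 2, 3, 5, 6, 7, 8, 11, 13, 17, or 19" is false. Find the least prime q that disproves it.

We need the least prime q for which the claim fails.
For q = 2, 3, 5, 7, …, 23, 29, 31 the conclusion holds.
q = 37: 37 mod 23 = 14 — not in {0, 2, 3, 5, 6, 7, 8, 11, 13, 17, 19}.
So q = 37 is the smallest counterexample.

q = 37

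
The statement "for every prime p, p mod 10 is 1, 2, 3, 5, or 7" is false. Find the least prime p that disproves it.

p = 19

Check each prime p in order until the claim fails.
The first 7 eligible values, up to p = 17, all satisfy the conclusion.
p = 19: 19 mod 10 = 9 — not in {1, 2, 3, 5, 7}.
Thus p = 19 disproves the claim, and no smaller p works.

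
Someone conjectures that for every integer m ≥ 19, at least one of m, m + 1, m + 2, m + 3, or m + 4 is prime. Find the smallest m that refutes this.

m = 24

Check each integer m ≥ 19 in order until m, m + 1, m + 2, m + 3, m + 4 are all composite.
The first 5 eligible values, up to m = 23, all satisfy the conclusion.
m = 24: 24 = 2 × 12; 25 = 5 × 5; 26 = 2 × 13; 27 = 3 × 9; 28 = 2 × 14 — all composite.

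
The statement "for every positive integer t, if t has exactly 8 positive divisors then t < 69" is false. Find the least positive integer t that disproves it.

Check each positive integer t in order until t has exactly 8 positive divisors but the claim fails.
The first 7 eligible values, up to t = 66, all satisfy the conclusion.
t = 70: τ(70) = 8; 70 ≥ 69.
Thus t = 70 disproves the claim, and no smaller t works.

t = 70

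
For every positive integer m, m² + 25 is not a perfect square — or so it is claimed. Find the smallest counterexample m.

m = 12

Check each positive integer m in order until m² + 25 is a perfect square.
The first 11 eligible values, up to m = 11, all satisfy the conclusion.
m = 12: 12² + 25 = 169 = 13², a perfect square.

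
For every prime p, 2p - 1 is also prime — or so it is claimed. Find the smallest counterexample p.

p = 5

Check each prime p in order until 2p - 1 is not prime.
For p = 2, 3 the conclusion holds.
p = 5: 2p - 1 = 9 = 3 × 3, not prime.
Hence p = 5 is a counterexample.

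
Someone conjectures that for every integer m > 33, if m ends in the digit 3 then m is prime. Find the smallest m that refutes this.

m = 43: 43 ends in 3 and is prime.
m = 53: 53 ends in 3 and is prime.
m = 63: 63 ends in 3; 63 = 3 × 21, composite.
So m = 63 is the smallest counterexample.

m = 63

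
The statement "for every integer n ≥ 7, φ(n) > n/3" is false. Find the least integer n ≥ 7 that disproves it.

n = 12

The first 5 eligible values, up to n = 11, all satisfy the conclusion.
n = 12: φ(12) = 4 and 12/3 = 4, so φ(12) ≤ 12/3.
Thus n = 12 disproves the claim, and no smaller n works.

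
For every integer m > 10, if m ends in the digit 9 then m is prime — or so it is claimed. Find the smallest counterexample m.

m = 19: 19 ends in 9 and is prime.
m = 29: 29 ends in 9 and is prime.
m = 39: 39 ends in 9; 39 = 3 × 13, composite.
Thus m = 39 disproves the claim, and no smaller m works.

m = 39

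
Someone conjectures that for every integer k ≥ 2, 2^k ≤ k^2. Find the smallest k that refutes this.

k = 5

k = 2: 2^k = 4 and k^2 = 4, so 4 ≤ 4.
k = 3: 2^k = 8 and k^2 = 9, so 8 ≤ 9.
k = 4: 2^k = 16 and k^2 = 16, so 16 ≤ 16.
k = 5: 2^k = 32 and k^2 = 25, so 32 > 25.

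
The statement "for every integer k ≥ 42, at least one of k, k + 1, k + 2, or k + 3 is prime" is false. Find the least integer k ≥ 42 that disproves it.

The first 6 eligible values, up to k = 47, all satisfy the conclusion.
k = 48: 48 = 2 × 24; 49 = 7 × 7; 50 = 2 × 25; 51 = 3 × 17 — all composite.
Hence k = 48 is a counterexample.

k = 48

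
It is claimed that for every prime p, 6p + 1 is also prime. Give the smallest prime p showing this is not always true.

p = 19

A counterexample is any prime p such that 6p + 1 is not prime; we check each in order.
The first 7 eligible values, up to p = 17, all satisfy the conclusion.
p = 19: 6p + 1 = 115 = 5 × 23, not prime.
Thus p = 19 disproves the claim, and no smaller p works.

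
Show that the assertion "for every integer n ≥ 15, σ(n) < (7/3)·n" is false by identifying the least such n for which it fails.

The first 9 eligible values, up to n = 23, all satisfy the conclusion.
n = 24: σ(24) = 60; 60 ≥ 56.
Hence n = 24 is a counterexample.

n = 24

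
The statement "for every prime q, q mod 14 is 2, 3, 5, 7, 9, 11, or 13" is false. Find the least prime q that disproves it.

We need the least prime q for which the claim fails.
For q = 2, 3, 5, 7, 11, 13, 17, 19, 23 the conclusion holds.
q = 29: 29 mod 14 = 1 — not in {2, 3, 5, 7, 9, 11, 13}.

q = 29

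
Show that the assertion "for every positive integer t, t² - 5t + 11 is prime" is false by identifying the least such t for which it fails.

The first 6 eligible values, up to t = 6, all satisfy the conclusion.
t = 7: t² - 5t + 11 = 25 = 5 × 5, composite.

t = 7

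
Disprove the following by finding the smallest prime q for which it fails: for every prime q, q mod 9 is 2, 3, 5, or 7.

The first 5 eligible values, up to q = 11, all satisfy the conclusion.
q = 13: 13 mod 9 = 4 — not in {2, 3, 5, 7}.
Thus q = 13 disproves the claim, and no smaller q works.

q = 13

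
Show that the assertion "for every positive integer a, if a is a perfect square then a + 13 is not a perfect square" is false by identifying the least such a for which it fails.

a = 36

A counterexample is any positive integer a such that a is a perfect square but a + 13 is a perfect square; we check each in order.
For a = 1, 4, 9, 16, 25 the conclusion holds.
a = 36: 36 = 6² and 36 + 13 = 49 = 7².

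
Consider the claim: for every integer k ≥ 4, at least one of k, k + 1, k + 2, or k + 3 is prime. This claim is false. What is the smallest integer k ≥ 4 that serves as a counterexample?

Check each integer k ≥ 4 in order until k, k + 1, k + 2, k + 3 are all composite.
The first 20 eligible values, up to k = 23, all satisfy the conclusion.
k = 24: 24 = 2 × 12; 25 = 5 × 5; 26 = 2 × 13; 27 = 3 × 9 — all composite.

k = 24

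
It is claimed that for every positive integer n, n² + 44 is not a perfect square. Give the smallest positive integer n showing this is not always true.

A counterexample is any positive integer n such that n² + 44 is a perfect square; we check each in order.
For n = 1, 2, 3, 4, 5, 6, 7, 8, 9 the conclusion holds.
n = 10: 10² + 44 = 144 = 12², a perfect square.
Thus n = 10 disproves the claim, and no smaller n works.

n = 10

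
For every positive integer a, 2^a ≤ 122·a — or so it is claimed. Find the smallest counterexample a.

a = 11

The first 10 eligible values, up to a = 10, all satisfy the conclusion.
a = 11: 2^a = 2048 and 122·a = 1342, so 2048 > 1342.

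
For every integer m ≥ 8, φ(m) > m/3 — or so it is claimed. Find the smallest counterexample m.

m = 12

Check each integer m ≥ 8 in order until the claim fails.
For m = 8, 9, 10, 11 the conclusion holds.
m = 12: φ(12) = 4 and 12/3 = 4, so φ(12) ≤ 12/3.
So m = 12 is the smallest counterexample.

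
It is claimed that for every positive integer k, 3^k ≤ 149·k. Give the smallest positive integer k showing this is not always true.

Check each positive integer k in order until 3^k > 149·k.
k = 1: 3^k = 3 and 149·k = 149, so 3 ≤ 149.
k = 2: 3^k = 9 and 149·k = 298, so 9 ≤ 298.
k = 3: 3^k = 27 and 149·k = 447, so 27 ≤ 447.
k = 4: 3^k = 81 and 149·k = 596, so 81 ≤ 596.
k = 5: 3^k = 243 and 149·k = 745, so 243 ≤ 745.
k = 6: 3^k = 729 and 149·k = 894, so 729 ≤ 894.
k = 7: 3^k = 2187 and 149·k = 1043, so 2187 > 1043.
So k = 7 is the smallest counterexample.

k = 7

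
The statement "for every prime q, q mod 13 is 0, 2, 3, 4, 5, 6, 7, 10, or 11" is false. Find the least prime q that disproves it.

Check each prime q in order until the claim fails.
For q = 2, 3, 5, 7, …, 37, 41, 43 the conclusion holds.
q = 47: 47 mod 13 = 8 — not in {0, 2, 3, 4, 5, 6, 7, 10, 11}.

q = 47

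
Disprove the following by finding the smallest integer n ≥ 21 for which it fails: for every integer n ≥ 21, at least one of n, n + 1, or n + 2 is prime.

n = 24

Check each integer n ≥ 21 in order until n, n + 1, n + 2 are all composite.
For n = 21, 22, 23 the conclusion holds.
n = 24: 24 = 2 × 12; 25 = 5 × 5; 26 = 2 × 13 — all composite.
Thus n = 24 disproves the claim, and no smaller n works.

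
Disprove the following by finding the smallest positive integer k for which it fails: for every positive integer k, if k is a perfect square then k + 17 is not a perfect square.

k = 64

Check each positive integer k in order until k is a perfect square but k + 17 is a perfect square.
For k = 1, 4, 9, 16, 25, 36, 49 the conclusion holds.
k = 64: 64 = 8² and 64 + 17 = 81 = 9².
So k = 64 is the smallest counterexample.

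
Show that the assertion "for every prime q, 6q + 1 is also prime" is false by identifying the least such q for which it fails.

q = 19

For q = 2, 3, 5, 7, 11, 13, 17 the conclusion holds.
q = 19: 6q + 1 = 115 = 5 × 23, not prime.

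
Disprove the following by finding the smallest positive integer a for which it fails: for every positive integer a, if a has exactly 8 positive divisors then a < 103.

A counterexample is any positive integer a such that a has exactly 8 positive divisors but the claim fails; we check each in order.
For a = 24, 30, 40, 42, …, 78, 88, 102 the conclusion holds.
a = 104: τ(104) = 8; 104 ≥ 103.
Hence a = 104 is a counterexample.

a = 104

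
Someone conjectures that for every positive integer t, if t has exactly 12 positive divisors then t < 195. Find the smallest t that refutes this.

t = 198

The first 12 eligible values, up to t = 160, all satisfy the conclusion.
t = 198: τ(198) = 12; 198 ≥ 195.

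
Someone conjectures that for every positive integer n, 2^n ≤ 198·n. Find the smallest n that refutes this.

n = 12

We need the least positive integer n for which 2^n > 198·n.
For n = 1, 2, 3, 4, …, 9, 10, 11 the conclusion holds.
n = 12: 2^n = 4096 and 198·n = 2376, so 4096 > 2376.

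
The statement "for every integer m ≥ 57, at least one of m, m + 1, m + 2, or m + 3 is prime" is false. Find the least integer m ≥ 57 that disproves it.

m = 62

A counterexample is any integer m ≥ 57 such that m, m + 1, m + 2, m + 3 are all composite; we check each in order.
For m = 57, 58, 59, 60, 61 the conclusion holds.
m = 62: 62 = 2 × 31; 63 = 3 × 21; 64 = 2 × 32; 65 = 5 × 13 — all composite.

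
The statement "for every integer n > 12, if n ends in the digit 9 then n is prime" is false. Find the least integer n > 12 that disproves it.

For n = 19, 29 the conclusion holds.
n = 39: 39 ends in 9; 39 = 3 × 13, composite.
Thus n = 39 disproves the claim, and no smaller n works.

n = 39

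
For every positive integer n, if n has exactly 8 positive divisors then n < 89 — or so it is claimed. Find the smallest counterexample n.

Check each positive integer n in order until n has exactly 8 positive divisors but the claim fails.
For n = 24, 30, 40, 42, 54, 56, 66, 70, 78, 88 the conclusion holds.
n = 102: τ(102) = 8; 102 ≥ 89.
Thus n = 102 disproves the claim, and no smaller n works.

n = 102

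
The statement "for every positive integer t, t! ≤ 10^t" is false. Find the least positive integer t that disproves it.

t = 25

We need the least positive integer t for which t! > 10^t.
The first 24 eligible values, up to t = 24, all satisfy the conclusion.
t = 25: t! = 15511210043330985984000000 and 10^t = 10000000000000000000000000, so 15511210043330985984000000 > 10000000000000000000000000.
Hence t = 25 is a counterexample.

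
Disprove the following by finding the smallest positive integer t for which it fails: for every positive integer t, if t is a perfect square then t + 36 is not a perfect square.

A counterexample is any positive integer t such that t is a perfect square but t + 36 is a perfect square; we check each in order.
The first 7 eligible values, up to t = 49, all satisfy the conclusion.
t = 64: 64 = 8² and 64 + 36 = 100 = 10².
So t = 64 is the smallest counterexample.

t = 64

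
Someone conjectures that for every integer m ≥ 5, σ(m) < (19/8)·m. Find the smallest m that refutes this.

The first 19 eligible values, up to m = 23, all satisfy the conclusion.
m = 24: σ(24) = 60; 60 ≥ 57.

m = 24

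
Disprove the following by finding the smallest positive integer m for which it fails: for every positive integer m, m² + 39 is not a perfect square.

We need the least positive integer m for which m² + 39 is a perfect square.
For m = 1, 2, 3, 4 the conclusion holds.
m = 5: 5² + 39 = 64 = 8², a perfect square.
Hence m = 5 is a counterexample.

m = 5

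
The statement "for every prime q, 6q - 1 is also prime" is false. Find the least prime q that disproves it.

The first 4 eligible values, up to q = 7, all satisfy the conclusion.
q = 11: 6q - 1 = 65 = 5 × 13, not prime.

q = 11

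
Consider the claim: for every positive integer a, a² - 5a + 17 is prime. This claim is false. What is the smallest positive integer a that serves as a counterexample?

For a = 1, 2, 3, 4, …, 10, 11, 12 the conclusion holds.
a = 13: a² - 5a + 17 = 121 = 11 × 11, composite.
Hence a = 13 is a counterexample.

a = 13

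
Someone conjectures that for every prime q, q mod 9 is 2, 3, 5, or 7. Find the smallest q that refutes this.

q = 13

Check each prime q in order until the claim fails.
The first 5 eligible values, up to q = 11, all satisfy the conclusion.
q = 13: 13 mod 9 = 4 — not in {2, 3, 5, 7}.
So q = 13 is the smallest counterexample.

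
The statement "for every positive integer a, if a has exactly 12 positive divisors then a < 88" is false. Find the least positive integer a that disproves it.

a = 90

For a = 60, 72, 84 the conclusion holds.
a = 90: τ(90) = 12; 90 ≥ 88.
Thus a = 90 disproves the claim, and no smaller a works.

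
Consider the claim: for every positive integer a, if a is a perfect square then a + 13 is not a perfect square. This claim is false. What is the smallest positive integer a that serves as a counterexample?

a = 36

We need the least positive integer a for which a is a perfect square but a + 13 is a perfect square.
For a = 1, 4, 9, 16, 25 the conclusion holds.
a = 36: 36 = 6² and 36 + 13 = 49 = 7².
Hence a = 36 is a counterexample.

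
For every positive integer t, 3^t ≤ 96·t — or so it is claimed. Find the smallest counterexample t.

t = 6

t = 1: 3^t = 3 and 96·t = 96, so 3 ≤ 96.
t = 2: 3^t = 9 and 96·t = 192, so 9 ≤ 192.
t = 3: 3^t = 27 and 96·t = 288, so 27 ≤ 288.
t = 4: 3^t = 81 and 96·t = 384, so 81 ≤ 384.
t = 5: 3^t = 243 and 96·t = 480, so 243 ≤ 480.
t = 6: 3^t = 729 and 96·t = 576, so 729 > 576.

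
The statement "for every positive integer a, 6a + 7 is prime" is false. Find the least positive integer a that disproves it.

a = 3

For a = 1, 2 the conclusion holds.
a = 3: 6a + 7 = 25 = 5 × 5, composite.
So a = 3 is the smallest counterexample.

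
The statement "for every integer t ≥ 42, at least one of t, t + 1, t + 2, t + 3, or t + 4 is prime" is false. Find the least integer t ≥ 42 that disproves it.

The first 6 eligible values, up to t = 47, all satisfy the conclusion.
t = 48: 48 = 2 × 24; 49 = 7 × 7; 50 = 2 × 25; 51 = 3 × 17; 52 = 2 × 26 — all composite.

t = 48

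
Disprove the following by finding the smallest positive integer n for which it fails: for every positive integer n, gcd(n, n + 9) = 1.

n = 3

A counterexample is any positive integer n such that gcd(n, n + 9) > 1; we check each in order.
For n = 1, 2 the conclusion holds.
n = 3: gcd(3, 12) = 3.
So n = 3 is the smallest counterexample.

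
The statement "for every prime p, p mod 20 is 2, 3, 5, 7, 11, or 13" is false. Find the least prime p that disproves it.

Check each prime p in order until the claim fails.
The first 6 eligible values, up to p = 13, all satisfy the conclusion.
p = 17: 17 mod 20 = 17 — not in {2, 3, 5, 7, 11, 13}.
Thus p = 17 disproves the claim, and no smaller p works.

p = 17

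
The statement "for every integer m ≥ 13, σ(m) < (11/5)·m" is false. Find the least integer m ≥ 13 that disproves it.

m = 24

Check each integer m ≥ 13 in order until the claim fails.
For m = 13, 14, 15, 16, …, 21, 22, 23 the conclusion holds.
m = 24: σ(24) = 60; 60 ≥ 264/5.
So m = 24 is the smallest counterexample.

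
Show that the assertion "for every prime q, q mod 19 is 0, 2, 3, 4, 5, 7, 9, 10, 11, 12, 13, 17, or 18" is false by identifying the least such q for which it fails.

A counterexample is any prime q such that the claim fails; we check each in order.
For q = 2, 3, 5, 7, …, 41, 43, 47 the conclusion holds.
q = 53: 53 mod 19 = 15 — not in {0, 2, 3, 4, 5, 7, 9, 10, 11, 12, 13, 17, 18}.

q = 53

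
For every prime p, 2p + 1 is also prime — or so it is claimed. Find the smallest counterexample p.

For p = 2, 3, 5 the conclusion holds.
p = 7: 2p + 1 = 15 = 3 × 5, not prime.
Thus p = 7 disproves the claim, and no smaller p works.

p = 7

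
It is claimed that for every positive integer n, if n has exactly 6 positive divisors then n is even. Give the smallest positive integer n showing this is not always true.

n = 45

Check each positive integer n in order until n has exactly 6 positive divisors but n is odd.
The first 6 eligible values, up to n = 44, all satisfy the conclusion.
n = 45: divisors of 45: 1, 3, 5, 9, 15, 45; 45 is odd.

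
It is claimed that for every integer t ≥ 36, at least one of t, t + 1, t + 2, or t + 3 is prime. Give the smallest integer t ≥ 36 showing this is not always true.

t = 48

For t = 36, 37, 38, 39, …, 45, 46, 47 the conclusion holds.
t = 48: 48 = 2 × 24; 49 = 7 × 7; 50 = 2 × 25; 51 = 3 × 17 — all composite.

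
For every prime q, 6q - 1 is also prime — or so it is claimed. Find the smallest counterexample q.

q = 11

Check each prime q in order until 6q - 1 is not prime.
q = 2: 6q - 1 = 11, prime.
q = 3: 6q - 1 = 17, prime.
q = 5: 6q - 1 = 29, prime.
q = 7: 6q - 1 = 41, prime.
q = 11: 6q - 1 = 65 = 5 × 13, not prime.
Thus q = 11 disproves the claim, and no smaller q works.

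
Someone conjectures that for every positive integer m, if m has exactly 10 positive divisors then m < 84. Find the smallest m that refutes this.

m = 112

A counterexample is any positive integer m such that m has exactly 10 positive divisors but the claim fails; we check each in order.
For m = 48, 80 the conclusion holds.
m = 112: τ(112) = 10; 112 ≥ 84.
Hence m = 112 is a counterexample.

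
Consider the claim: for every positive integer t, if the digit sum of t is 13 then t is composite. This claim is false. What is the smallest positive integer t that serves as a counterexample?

A counterexample is any positive integer t such that the digit sum of t is 13 but t is prime; we check each in order.
t = 49: digit sum 13; 49 is composite.
t = 58: digit sum 13; 58 is composite.
t = 67: digit sum 13; 67 is prime, not composite.
Hence t = 67 is a counterexample.

t = 67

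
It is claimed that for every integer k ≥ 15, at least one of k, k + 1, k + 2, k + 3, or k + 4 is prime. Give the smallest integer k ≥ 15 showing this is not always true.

k = 24

The first 9 eligible values, up to k = 23, all satisfy the conclusion.
k = 24: 24 = 2 × 12; 25 = 5 × 5; 26 = 2 × 13; 27 = 3 × 9; 28 = 2 × 14 — all composite.
So k = 24 is the smallest counterexample.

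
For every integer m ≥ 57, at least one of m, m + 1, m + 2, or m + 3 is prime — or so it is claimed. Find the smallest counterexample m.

Check each integer m ≥ 57 in order until m, m + 1, m + 2, m + 3 are all composite.
m = 57: 59 is prime.
m = 58: 59 is prime.
m = 59: 59 is prime.
m = 60: 61 is prime.
m = 61: 61 is prime.
m = 62: 62 = 2 × 31; 63 = 3 × 21; 64 = 2 × 32; 65 = 5 × 13 — all composite.
Hence m = 62 is a counterexample.

m = 62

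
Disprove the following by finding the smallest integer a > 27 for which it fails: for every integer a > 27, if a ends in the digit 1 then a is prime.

a = 51

We need the least integer a > 27 for which a ends in the digit 1 but a is not prime.
a = 31: 31 ends in 1 and is prime.
a = 41: 41 ends in 1 and is prime.
a = 51: 51 ends in 1; 51 = 3 × 17, composite.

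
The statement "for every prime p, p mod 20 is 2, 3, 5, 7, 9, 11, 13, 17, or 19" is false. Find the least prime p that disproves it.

The first 12 eligible values, up to p = 37, all satisfy the conclusion.
p = 41: 41 mod 20 = 1 — not in {2, 3, 5, 7, 9, 11, 13, 17, 19}.

p = 41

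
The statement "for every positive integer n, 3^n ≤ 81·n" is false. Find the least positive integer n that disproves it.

We need the least positive integer n for which 3^n > 81·n.
The first 5 eligible values, up to n = 5, all satisfy the conclusion.
n = 6: 3^n = 729 and 81·n = 486, so 729 > 486.
Hence n = 6 is a counterexample.

n = 6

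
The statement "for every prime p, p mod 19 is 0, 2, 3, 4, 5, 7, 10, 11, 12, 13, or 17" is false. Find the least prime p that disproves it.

Check each prime p in order until the claim fails.
The first 11 eligible values, up to p = 31, all satisfy the conclusion.
p = 37: 37 mod 19 = 18 — not in {0, 2, 3, 4, 5, 7, 10, 11, 12, 13, 17}.

p = 37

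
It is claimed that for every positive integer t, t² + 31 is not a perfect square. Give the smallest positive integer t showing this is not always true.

The first 14 eligible values, up to t = 14, all satisfy the conclusion.
t = 15: 15² + 31 = 256 = 16², a perfect square.
So t = 15 is the smallest counterexample.

t = 15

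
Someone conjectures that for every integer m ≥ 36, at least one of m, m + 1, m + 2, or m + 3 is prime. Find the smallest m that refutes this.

For m = 36, 37, 38, 39, …, 45, 46, 47 the conclusion holds.
m = 48: 48 = 2 × 24; 49 = 7 × 7; 50 = 2 × 25; 51 = 3 × 17 — all composite.
Thus m = 48 disproves the claim, and no smaller m works.

m = 48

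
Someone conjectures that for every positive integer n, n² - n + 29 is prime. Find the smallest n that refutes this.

A counterexample is any positive integer n such that n² - n + 29 is not prime; we check each in order.
n = 1: n² - n + 29 = 29, prime.
n = 2: n² - n + 29 = 31, prime.
n = 3: n² - n + 29 = 35 = 5 × 7, composite.
So n = 3 is the smallest counterexample.

n = 3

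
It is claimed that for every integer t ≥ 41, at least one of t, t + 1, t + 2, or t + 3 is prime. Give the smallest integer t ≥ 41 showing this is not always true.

t = 48

The first 7 eligible values, up to t = 47, all satisfy the conclusion.
t = 48: 48 = 2 × 24; 49 = 7 × 7; 50 = 2 × 25; 51 = 3 × 17 — all composite.
Hence t = 48 is a counterexample.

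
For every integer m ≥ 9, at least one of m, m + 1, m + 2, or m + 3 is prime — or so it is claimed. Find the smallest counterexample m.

The first 15 eligible values, up to m = 23, all satisfy the conclusion.
m = 24: 24 = 2 × 12; 25 = 5 × 5; 26 = 2 × 13; 27 = 3 × 9 — all composite.

m = 24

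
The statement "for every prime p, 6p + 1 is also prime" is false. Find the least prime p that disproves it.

p = 19

A counterexample is any prime p such that 6p + 1 is not prime; we check each in order.
p = 2: 6p + 1 = 13, prime.
p = 3: 6p + 1 = 19, prime.
p = 5: 6p + 1 = 31, prime.
p = 7: 6p + 1 = 43, prime.
p = 11: 6p + 1 = 67, prime.
p = 13: 6p + 1 = 79, prime.
p = 17: 6p + 1 = 103, prime.
p = 19: 6p + 1 = 115 = 5 × 23, not prime.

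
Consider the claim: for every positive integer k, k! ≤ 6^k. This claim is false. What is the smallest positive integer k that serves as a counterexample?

k = 14

The first 13 eligible values, up to k = 13, all satisfy the conclusion.
k = 14: k! = 87178291200 and 6^k = 78364164096, so 87178291200 > 78364164096.
So k = 14 is the smallest counterexample.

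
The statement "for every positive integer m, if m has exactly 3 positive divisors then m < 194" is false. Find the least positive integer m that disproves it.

A counterexample is any positive integer m such that m has exactly 3 positive divisors but the claim fails; we check each in order.
The first 6 eligible values, up to m = 169, all satisfy the conclusion.
m = 289: τ(289) = 3; 289 ≥ 194.
Hence m = 289 is a counterexample.

m = 289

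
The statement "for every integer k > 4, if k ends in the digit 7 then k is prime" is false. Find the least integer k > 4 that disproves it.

We need the least integer k > 4 for which k ends in the digit 7 but k is not prime.
For k = 7, 17 the conclusion holds.
k = 27: 27 ends in 7; 27 = 3 × 9, composite.
Thus k = 27 disproves the claim, and no smaller k works.

k = 27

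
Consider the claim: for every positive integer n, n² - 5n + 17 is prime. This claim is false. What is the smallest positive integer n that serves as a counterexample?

Check each positive integer n in order until n² - 5n + 17 is not prime.
For n = 1, 2, 3, 4, …, 10, 11, 12 the conclusion holds.
n = 13: n² - 5n + 17 = 121 = 11 × 11, composite.
Thus n = 13 disproves the claim, and no smaller n works.

n = 13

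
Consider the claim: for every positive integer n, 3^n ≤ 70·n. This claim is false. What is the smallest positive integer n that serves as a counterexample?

We need the least positive integer n for which 3^n > 70·n.
The first 5 eligible values, up to n = 5, all satisfy the conclusion.
n = 6: 3^n = 729 and 70·n = 420, so 729 > 420.
Hence n = 6 is a counterexample.

n = 6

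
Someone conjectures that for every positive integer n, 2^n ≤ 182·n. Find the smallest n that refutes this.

A counterexample is any positive integer n such that 2^n > 182·n; we check each in order.
For n = 1, 2, 3, 4, 5, 6, 7, 8, 9, 10 the conclusion holds.
n = 11: 2^n = 2048 and 182·n = 2002, so 2048 > 2002.

n = 11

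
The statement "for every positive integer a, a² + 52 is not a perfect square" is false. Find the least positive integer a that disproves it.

a = 12

A counterexample is any positive integer a such that a² + 52 is a perfect square; we check each in order.
For a = 1, 2, 3, 4, …, 9, 10, 11 the conclusion holds.
a = 12: 12² + 52 = 196 = 14², a perfect square.
Hence a = 12 is a counterexample.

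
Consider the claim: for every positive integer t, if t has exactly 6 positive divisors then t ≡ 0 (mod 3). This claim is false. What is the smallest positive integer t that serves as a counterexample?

t = 20

A counterexample is any positive integer t such that t has exactly 6 positive divisors but the claim fails; we check each in order.
For t = 12, 18 the conclusion holds.
t = 20: τ(20) = 6; 20 ≡ 2 (mod 3).
So t = 20 is the smallest counterexample.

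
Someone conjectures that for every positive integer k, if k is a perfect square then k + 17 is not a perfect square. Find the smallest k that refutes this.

k = 64

The first 7 eligible values, up to k = 49, all satisfy the conclusion.
k = 64: 64 = 8² and 64 + 17 = 81 = 9².
Hence k = 64 is a counterexample.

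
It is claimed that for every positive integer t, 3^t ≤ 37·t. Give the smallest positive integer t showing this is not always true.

t = 5

Check each positive integer t in order until 3^t > 37·t.
The first 4 eligible values, up to t = 4, all satisfy the conclusion.
t = 5: 3^t = 243 and 37·t = 185, so 243 > 185.
So t = 5 is the smallest counterexample.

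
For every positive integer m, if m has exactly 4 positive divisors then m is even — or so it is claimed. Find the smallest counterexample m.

m = 6: divisors of 6: 1, 2, 3, 6; 6 is even.
m = 8: divisors of 8: 1, 2, 4, 8; 8 is even.
m = 10: divisors of 10: 1, 2, 5, 10; 10 is even.
m = 14: divisors of 14: 1, 2, 7, 14; 14 is even.
m = 15: divisors of 15: 1, 3, 5, 15; 15 is odd.
Thus m = 15 disproves the claim, and no smaller m works.

m = 15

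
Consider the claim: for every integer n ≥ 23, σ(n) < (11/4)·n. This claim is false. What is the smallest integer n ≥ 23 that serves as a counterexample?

For n = 23, 24, 25, 26, …, 57, 58, 59 the conclusion holds.
n = 60: σ(60) = 168; 168 ≥ 165.

n = 60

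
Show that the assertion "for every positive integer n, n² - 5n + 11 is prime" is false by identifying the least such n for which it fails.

n = 7

We need the least positive integer n for which n² - 5n + 11 is not prime.
For n = 1, 2, 3, 4, 5, 6 the conclusion holds.
n = 7: n² - 5n + 11 = 25 = 5 × 5, composite.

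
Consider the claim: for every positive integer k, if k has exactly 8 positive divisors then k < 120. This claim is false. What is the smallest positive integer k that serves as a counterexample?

k = 128

For k = 24, 30, 40, 42, …, 105, 110, 114 the conclusion holds.
k = 128: τ(128) = 8; 128 ≥ 120.
So k = 128 is the smallest counterexample.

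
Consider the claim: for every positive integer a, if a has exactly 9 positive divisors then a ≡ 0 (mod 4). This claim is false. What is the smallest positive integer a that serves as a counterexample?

a = 225

We need the least positive integer a for which a has exactly 9 positive divisors but the claim fails.
For a = 36, 100, 196 the conclusion holds.
a = 225: τ(225) = 9; 225 ≡ 1 (mod 4).
Thus a = 225 disproves the claim, and no smaller a works.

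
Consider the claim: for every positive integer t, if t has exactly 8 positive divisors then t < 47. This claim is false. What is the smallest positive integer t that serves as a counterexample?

We need the least positive integer t for which t has exactly 8 positive divisors but the claim fails.
For t = 24, 30, 40, 42 the conclusion holds.
t = 54: τ(54) = 8; 54 ≥ 47.
Hence t = 54 is a counterexample.

t = 54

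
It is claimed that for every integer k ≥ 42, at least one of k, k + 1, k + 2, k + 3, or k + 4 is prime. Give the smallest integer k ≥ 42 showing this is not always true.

k = 48

We need the least integer k ≥ 42 for which k, k + 1, k + 2, k + 3, k + 4 are all composite.
The first 6 eligible values, up to k = 47, all satisfy the conclusion.
k = 48: 48 = 2 × 24; 49 = 7 × 7; 50 = 2 × 25; 51 = 3 × 17; 52 = 2 × 26 — all composite.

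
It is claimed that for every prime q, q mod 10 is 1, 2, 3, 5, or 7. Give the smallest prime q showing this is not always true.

A counterexample is any prime q such that the claim fails; we check each in order.
For q = 2, 3, 5, 7, 11, 13, 17 the conclusion holds.
q = 19: 19 mod 10 = 9 — not in {1, 2, 3, 5, 7}.

q = 19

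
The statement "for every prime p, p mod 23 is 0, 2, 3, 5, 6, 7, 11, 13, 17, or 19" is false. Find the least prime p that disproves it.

For p = 2, 3, 5, 7, 11, 13, 17, 19, 23, 29 the conclusion holds.
p = 31: 31 mod 23 = 8 — not in {0, 2, 3, 5, 6, 7, 11, 13, 17, 19}.

p = 31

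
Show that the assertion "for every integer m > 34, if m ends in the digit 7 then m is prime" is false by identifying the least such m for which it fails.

We need the least integer m > 34 for which m ends in the digit 7 but m is not prime.
m = 37: 37 ends in 7 and is prime.
m = 47: 47 ends in 7 and is prime.
m = 57: 57 ends in 7; 57 = 3 × 19, composite.

m = 57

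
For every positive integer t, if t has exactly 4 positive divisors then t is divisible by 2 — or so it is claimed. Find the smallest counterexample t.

t = 15

A counterexample is any positive integer t such that t has exactly 4 positive divisors but t is not divisible by 2; we check each in order.
The first 4 eligible values, up to t = 14, all satisfy the conclusion.
t = 15: τ(15) = 4; 15 mod 2 = 1.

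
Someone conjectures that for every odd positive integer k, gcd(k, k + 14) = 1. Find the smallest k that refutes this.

A counterexample is any odd positive integer k such that gcd(k, k + 14) > 1; we check each in order.
For k = 1, 3, 5 the conclusion holds.
k = 7: gcd(7, 21) = 7.

k = 7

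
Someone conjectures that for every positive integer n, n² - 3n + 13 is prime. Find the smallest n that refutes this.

For n = 1, 2, 3, 4, …, 9, 10, 11 the conclusion holds.
n = 12: n² - 3n + 13 = 121 = 11 × 11, composite.
Thus n = 12 disproves the claim, and no smaller n works.

n = 12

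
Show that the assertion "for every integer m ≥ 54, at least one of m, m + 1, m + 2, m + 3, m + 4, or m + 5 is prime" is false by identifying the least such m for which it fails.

m = 90

We need the least integer m ≥ 54 for which m, m + 1, m + 2, m + 3, m + 4, m + 5 are all composite.
The first 36 eligible values, up to m = 89, all satisfy the conclusion.
m = 90: 90 = 2 × 45; 91 = 7 × 13; 92 = 2 × 46; 93 = 3 × 31; 94 = 2 × 47; 95 = 5 × 19 — all composite.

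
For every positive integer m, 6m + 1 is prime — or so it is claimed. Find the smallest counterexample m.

A counterexample is any positive integer m such that 6m + 1 is not prime; we check each in order.
m = 1: 6m + 1 = 7, prime.
m = 2: 6m + 1 = 13, prime.
m = 3: 6m + 1 = 19, prime.
m = 4: 6m + 1 = 25 = 5 × 5, composite.
Hence m = 4 is a counterexample.

m = 4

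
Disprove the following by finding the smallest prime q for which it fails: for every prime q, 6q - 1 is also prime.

q = 11

For q = 2, 3, 5, 7 the conclusion holds.
q = 11: 6q - 1 = 65 = 5 × 13, not prime.
Thus q = 11 disproves the claim, and no smaller q works.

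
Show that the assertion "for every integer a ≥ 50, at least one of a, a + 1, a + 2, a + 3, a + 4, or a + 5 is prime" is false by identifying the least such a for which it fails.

The first 40 eligible values, up to a = 89, all satisfy the conclusion.
a = 90: 90 = 2 × 45; 91 = 7 × 13; 92 = 2 × 46; 93 = 3 × 31; 94 = 2 × 47; 95 = 5 × 19 — all composite.
So a = 90 is the smallest counterexample.

a = 90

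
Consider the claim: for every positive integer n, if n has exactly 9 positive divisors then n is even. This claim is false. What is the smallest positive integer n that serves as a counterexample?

n = 225

n = 36: divisors of 36: 9 divisors; 36 is even.
n = 100: divisors of 100: 9 divisors; 100 is even.
n = 196: divisors of 196: 9 divisors; 196 is even.
n = 225: divisors of 225: 9 divisors; 225 is odd.
Thus n = 225 disproves the claim, and no smaller n works.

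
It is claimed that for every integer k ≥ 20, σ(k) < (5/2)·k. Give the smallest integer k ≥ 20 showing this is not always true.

For k = 20, 21, 22, 23 the conclusion holds.
k = 24: σ(24) = 60; 60 ≥ 60.
Thus k = 24 disproves the claim, and no smaller k works.

k = 24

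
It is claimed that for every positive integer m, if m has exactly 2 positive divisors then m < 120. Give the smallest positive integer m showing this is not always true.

m = 127

Check each positive integer m in order until m has exactly 2 positive divisors but the claim fails.
For m = 2, 3, 5, 7, …, 107, 109, 113 the conclusion holds.
m = 127: τ(127) = 2; 127 ≥ 120.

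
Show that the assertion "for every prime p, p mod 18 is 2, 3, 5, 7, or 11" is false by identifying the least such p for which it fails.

p = 13

Check each prime p in order until the claim fails.
The first 5 eligible values, up to p = 11, all satisfy the conclusion.
p = 13: 13 mod 18 = 13 — not in {2, 3, 5, 7, 11}.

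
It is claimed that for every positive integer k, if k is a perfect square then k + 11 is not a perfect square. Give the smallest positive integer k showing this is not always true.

k = 25

k = 1: 1 + 11 = 12, not a perfect square.
k = 4: 4 + 11 = 15, not a perfect square.
k = 9: 9 + 11 = 20, not a perfect square.
k = 16: 16 + 11 = 27, not a perfect square.
k = 25: 25 = 5² and 25 + 11 = 36 = 6².
Hence k = 25 is a counterexample.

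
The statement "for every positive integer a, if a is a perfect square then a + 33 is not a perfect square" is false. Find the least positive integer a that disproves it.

a = 1: 1 + 33 = 34, not a perfect square.
a = 4: 4 + 33 = 37, not a perfect square.
a = 9: 9 + 33 = 42, not a perfect square.
a = 16: 16 = 4² and 16 + 33 = 49 = 7².
So a = 16 is the smallest counterexample.

a = 16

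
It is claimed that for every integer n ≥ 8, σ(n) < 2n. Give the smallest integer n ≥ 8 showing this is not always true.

n = 12

Check each integer n ≥ 8 in order until the claim fails.
For n = 8, 9, 10, 11 the conclusion holds.
n = 12: σ(12) = 28; 28 ≥ 24.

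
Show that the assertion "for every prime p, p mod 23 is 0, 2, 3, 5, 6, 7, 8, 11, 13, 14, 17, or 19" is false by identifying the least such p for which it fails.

p = 41

For p = 2, 3, 5, 7, …, 29, 31, 37 the conclusion holds.
p = 41: 41 mod 23 = 18 — not in {0, 2, 3, 5, 6, 7, 8, 11, 13, 14, 17, 19}.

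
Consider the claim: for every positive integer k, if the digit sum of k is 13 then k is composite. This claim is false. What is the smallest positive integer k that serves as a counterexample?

k = 67

k = 49: digit sum 13; 49 is composite.
k = 58: digit sum 13; 58 is composite.
k = 67: digit sum 13; 67 is prime, not composite.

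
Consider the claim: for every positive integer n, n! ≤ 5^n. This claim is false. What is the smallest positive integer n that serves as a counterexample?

n = 12

We need the least positive integer n for which n! > 5^n.
For n = 1, 2, 3, 4, …, 9, 10, 11 the conclusion holds.
n = 12: n! = 479001600 and 5^n = 244140625, so 479001600 > 244140625.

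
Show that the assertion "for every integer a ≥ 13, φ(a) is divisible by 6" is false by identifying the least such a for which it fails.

A counterexample is any integer a ≥ 13 such that φ(a) is not divisible by 6; we check each in order.
a = 13: φ(13) = 12; 12 mod 6 = 0.
a = 14: φ(14) = 6; 6 mod 6 = 0.
a = 15: φ(15) = 8; 8 mod 6 = 2.
Thus a = 15 disproves the claim, and no smaller a works.

a = 15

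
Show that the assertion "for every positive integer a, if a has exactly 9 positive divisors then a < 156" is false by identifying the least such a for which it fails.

a = 196

We need the least positive integer a for which a has exactly 9 positive divisors but the claim fails.
a = 36: τ(36) = 9; 36 < 156.
a = 100: τ(100) = 9; 100 < 156.
a = 196: τ(196) = 9; 196 ≥ 156.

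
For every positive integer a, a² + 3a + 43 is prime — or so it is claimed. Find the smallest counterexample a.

a = 39

A counterexample is any positive integer a such that a² + 3a + 43 is not prime; we check each in order.
For a = 1, 2, 3, 4, …, 36, 37, 38 the conclusion holds.
a = 39: a² + 3a + 43 = 1681 = 41 × 41, composite.
Thus a = 39 disproves the claim, and no smaller a works.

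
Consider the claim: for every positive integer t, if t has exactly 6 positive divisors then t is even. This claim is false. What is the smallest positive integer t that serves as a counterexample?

t = 45

The first 6 eligible values, up to t = 44, all satisfy the conclusion.
t = 45: divisors of 45: 1, 3, 5, 9, 15, 45; 45 is odd.
Thus t = 45 disproves the claim, and no smaller t works.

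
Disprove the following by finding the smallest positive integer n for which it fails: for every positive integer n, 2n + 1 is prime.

For n = 1, 2, 3 the conclusion holds.
n = 4: 2n + 1 = 9 = 3 × 3, composite.
Thus n = 4 disproves the claim, and no smaller n works.

n = 4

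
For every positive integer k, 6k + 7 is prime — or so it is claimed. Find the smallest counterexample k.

k = 1: 6k + 7 = 13, prime.
k = 2: 6k + 7 = 19, prime.
k = 3: 6k + 7 = 25 = 5 × 5, composite.

k = 3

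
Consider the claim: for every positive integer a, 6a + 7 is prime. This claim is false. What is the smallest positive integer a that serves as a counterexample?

a = 3

We need the least positive integer a for which 6a + 7 is not prime.
a = 1: 6a + 7 = 13, prime.
a = 2: 6a + 7 = 19, prime.
a = 3: 6a + 7 = 25 = 5 × 5, composite.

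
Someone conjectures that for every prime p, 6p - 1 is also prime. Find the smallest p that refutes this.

We need the least prime p for which 6p - 1 is not prime.
The first 4 eligible values, up to p = 7, all satisfy the conclusion.
p = 11: 6p - 1 = 65 = 5 × 13, not prime.

p = 11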